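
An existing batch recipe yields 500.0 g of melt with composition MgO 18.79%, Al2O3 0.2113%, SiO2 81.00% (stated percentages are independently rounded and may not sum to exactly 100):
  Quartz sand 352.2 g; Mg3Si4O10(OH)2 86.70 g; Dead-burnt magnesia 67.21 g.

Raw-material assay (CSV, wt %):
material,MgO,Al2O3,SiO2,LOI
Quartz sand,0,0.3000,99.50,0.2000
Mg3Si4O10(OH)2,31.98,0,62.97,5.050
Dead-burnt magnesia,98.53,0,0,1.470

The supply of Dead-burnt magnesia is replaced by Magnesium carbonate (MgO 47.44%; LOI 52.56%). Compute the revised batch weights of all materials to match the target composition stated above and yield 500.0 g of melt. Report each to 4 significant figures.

Full float precision is kept in all steps; working values appear, rounded to 4 significant figures, as written; a single rounding produces each reported value; the derived quantities (the totals, three oxide percentages, yield, glass mass, ignition loss) are re-derived from the batch weights per 500.0 g of glass at exact precision, as they appear in the problem or the answer.
Target masses of each oxide per 500.0 g melt:
  MgO: 18.79% × 500.0 = 93.95 g
  Al2O3: 0.2113% × 500.0 = 1.056 g
  SiO2: 81.00% × 500.0 = 405.0 g
Verifying the oxide balance from the weights as reported, under the basis named above (summed amounts equal target values exact up to rounding of places):
  MgO: 86.70·0.3198 + 139.6·0.4744 = 93.95 g (target 93.95 g)
  Al2O3: 352.2·0.003000 = 1.057 g (target 1.056 g)
  SiO2: 352.2·0.9950 + 86.70·0.6297 = 405.0 g (target 405.0 g)
Auditing the glass mass value: total batch − LOI = 500.0 g (summing oxide targets gives 500.0 g; basis as stated: 500.0 g — any gap is answer rounding).
Summing the batch: Σ batch = 578.5 g; Σ batch·LOI gives LOI loss = 78.46 g; yield = glass ÷ total batch = 86.44%.

Revised batch per 500.0 g melt:
  Quartz sand: 352.2 g
  Mg3Si4O10(OH)2: 86.70 g
  Magnesium carbonate: 139.6 g
Total batch = 578.5 g; LOI loss = 78.46 g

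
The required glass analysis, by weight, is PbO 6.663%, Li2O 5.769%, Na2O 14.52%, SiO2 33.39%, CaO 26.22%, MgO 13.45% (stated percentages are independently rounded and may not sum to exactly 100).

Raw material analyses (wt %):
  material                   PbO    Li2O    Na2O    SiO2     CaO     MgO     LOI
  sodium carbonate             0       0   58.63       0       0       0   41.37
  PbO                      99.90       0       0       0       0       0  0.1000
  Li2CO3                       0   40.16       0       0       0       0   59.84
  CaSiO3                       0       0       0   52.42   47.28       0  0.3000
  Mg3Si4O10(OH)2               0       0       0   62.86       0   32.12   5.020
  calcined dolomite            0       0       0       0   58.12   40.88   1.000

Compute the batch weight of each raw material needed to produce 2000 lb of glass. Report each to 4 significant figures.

Batch per 2000 lb glass:
  sodium carbonate: 495.3 lb
  PbO: 133.4 lb
  Li2CO3: 287.3 lb
  CaSiO3: 734.6 lb
  Mg3Si4O10(OH)2: 449.7 lb
  calcined dolomite: 304.7 lb
Total batch = 2405 lb; LOI loss = 404.8 lb; yield = 83.17%

Working values are shown, rounded to 4 significant digits, between the steps; the working math holds full precision end to end. Each reported value is rounded a single time — the derived quantities (LOI, the six compositions, yield, the totals, net glass mass) are recomputed starting from the weights per 2000 lb of glass at exact precision as written in problem or answer.
The oxide mass targets at 2000 lb glass:
  PbO: 6.663% × 2000 = 133.3 lb
  Li2O: 5.769% × 2000 = 115.4 lb
  Na2O: 14.52% × 2000 = 290.4 lb
  SiO2: 33.39% × 2000 = 667.8 lb
  CaO: 26.22% × 2000 = 524.4 lb
  MgO: 13.45% × 2000 = 269.0 lb
Oxide-by-oxide audit applying the batch weights above, under the basis named above (summed amounts equal target values inside rounding margins):
  PbO: 133.4·0.9990 = 133.3 lb (target 133.3 lb)
  Li2O: 287.3·0.4016 = 115.4 lb (target 115.4 lb)
  Na2O: 495.3·0.5863 = 290.4 lb (target 290.4 lb)
  SiO2: 734.6·0.5242 + 449.7·0.6286 = 667.8 lb (target 667.8 lb)
  CaO: 734.6·0.4728 + 304.7·0.5812 = 524.4 lb (target 524.4 lb)
  MgO: 449.7·0.3212 + 304.7·0.4088 = 269.0 lb (target 269.0 lb)
Glass-mass closure: batch Σ − ignition loss = 2000 lb (the Σ of target masses is 2000 lb; with the basis standing at 2000 lb — any gap is answer rounding).
Batch total: Σ batch = 2405 lb; LOI loss = Σ batch·LOI = 404.8 lb; yield: glass divided by total = 83.17%.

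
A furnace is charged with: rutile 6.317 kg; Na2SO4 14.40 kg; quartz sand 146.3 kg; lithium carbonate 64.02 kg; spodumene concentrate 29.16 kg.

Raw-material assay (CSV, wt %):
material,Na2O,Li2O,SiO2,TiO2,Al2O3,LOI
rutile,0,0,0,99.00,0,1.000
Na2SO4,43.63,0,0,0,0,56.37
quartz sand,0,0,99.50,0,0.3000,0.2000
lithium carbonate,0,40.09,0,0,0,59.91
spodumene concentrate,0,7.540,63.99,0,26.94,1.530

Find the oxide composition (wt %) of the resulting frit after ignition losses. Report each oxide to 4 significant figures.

The whole derivation carries exact precision throughout. Values along the way are displayed (rounded to 4 significant digits) across the worked steps; each reported value sees exactly one rounding; derived quantities are carried from the batch weights per 212.9 kg of glass in full precision (yield, glass mass, totals, the five compositions, LOI) exactly as shown in the question or the answer.
Mass of each oxide from the mix:
  Na2O: 14.40·0.4363 = 6.283 kg
  Li2O: 64.02·0.4009 + 29.16·0.07540 = 27.86 kg
  SiO2: 146.3·0.9950 + 29.16·0.6399 = 164.2 kg
  TiO2: 6.317·0.9900 = 6.254 kg
  Al2O3: 146.3·0.003000 + 29.16·0.2694 = 8.295 kg
LOI: 6.317·0.01000 + 14.40·0.5637 + 146.3·0.002000 + 64.02·0.5991 + 29.16·0.01530 = 47.27 kg
Resulting glass, batch − LOI: 260.2 − 47.27 = 212.9 kg (consistent with Σ oxide mass)
wt % = 100 × oxide mass / glass mass

Glass mass = 212.9 kg (batch 260.2 − LOI 47.27).
Composition: Na2O 2.951%, Li2O 13.09%, SiO2 77.13%, TiO2 2.937%, Al2O3 3.896%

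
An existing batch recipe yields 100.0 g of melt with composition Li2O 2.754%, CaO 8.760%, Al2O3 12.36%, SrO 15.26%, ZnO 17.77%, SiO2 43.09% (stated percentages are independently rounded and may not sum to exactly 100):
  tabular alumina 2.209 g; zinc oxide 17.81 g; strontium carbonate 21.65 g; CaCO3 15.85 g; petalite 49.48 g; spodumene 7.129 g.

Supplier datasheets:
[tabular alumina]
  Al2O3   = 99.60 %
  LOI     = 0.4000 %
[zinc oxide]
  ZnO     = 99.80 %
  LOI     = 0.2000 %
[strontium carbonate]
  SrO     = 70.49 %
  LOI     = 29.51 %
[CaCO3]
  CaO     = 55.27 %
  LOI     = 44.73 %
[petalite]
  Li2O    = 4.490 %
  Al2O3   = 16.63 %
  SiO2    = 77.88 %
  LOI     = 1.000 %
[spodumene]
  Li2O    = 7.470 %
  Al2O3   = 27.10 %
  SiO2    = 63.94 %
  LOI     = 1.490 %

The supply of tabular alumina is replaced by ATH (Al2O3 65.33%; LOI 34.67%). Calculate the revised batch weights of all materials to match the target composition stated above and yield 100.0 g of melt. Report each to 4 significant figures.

Mid-chain values are displayed with 4-significant-digit rounding when written out — all arithmetic holds exact precision end to end. Each reported number is rounded a single time. Derived quantities, which include totals, LOI, glass mass, the yield, six oxide percentages, are rebuilt in full precision, as set out in the problem or the answer, from the weighed amounts on 100.0 g of glass.
Per-oxide target masses for 100.0 g melt:
  Li2O: 2.754% × 100.0 = 2.754 g
  CaO: 8.760% × 100.0 = 8.760 g
  Al2O3: 12.36% × 100.0 = 12.36 g
  SrO: 15.26% × 100.0 = 15.26 g
  ZnO: 17.77% × 100.0 = 17.77 g
  SiO2: 43.09% × 100.0 = 43.09 g
Oxide-by-oxide audit with the batch weights as given, for the quoted basis mass (delivered sums recover each target once rounding is allowed for):
  Li2O: 49.48·0.04490 + 7.129·0.07470 = 2.754 g (target 2.754 g)
  CaO: 15.85·0.5527 = 8.760 g (target 8.760 g)
  Al2O3: 3.368·0.6533 + 49.48·0.1663 + 7.129·0.2710 = 12.36 g (target 12.36 g)
  SrO: 21.65·0.7049 = 15.26 g (target 15.26 g)
  ZnO: 17.81·0.9980 = 17.77 g (target 17.77 g)
  SiO2: 49.48·0.7788 + 7.129·0.6394 = 43.09 g (target 43.09 g)
Glass-mass closure: Σ batch − LOI loss = 100.0 g (oxide target masses add up to 99.99 g; against the stated basis, 100.0 g — gaps are rounding artifacts).
Total batch = Σ batch = 115.3 g; LOI removed, Σ of batch·LOI: 15.28 g; yield: glass divided by total = 86.74%.

Revised batch per 100.0 g melt:
  ATH: 3.368 g
  zinc oxide: 17.81 g
  strontium carbonate: 21.65 g
  CaCO3: 15.85 g
  petalite: 49.48 g
  spodumene: 7.129 g
Total batch = 115.3 g; LOI loss = 15.28 g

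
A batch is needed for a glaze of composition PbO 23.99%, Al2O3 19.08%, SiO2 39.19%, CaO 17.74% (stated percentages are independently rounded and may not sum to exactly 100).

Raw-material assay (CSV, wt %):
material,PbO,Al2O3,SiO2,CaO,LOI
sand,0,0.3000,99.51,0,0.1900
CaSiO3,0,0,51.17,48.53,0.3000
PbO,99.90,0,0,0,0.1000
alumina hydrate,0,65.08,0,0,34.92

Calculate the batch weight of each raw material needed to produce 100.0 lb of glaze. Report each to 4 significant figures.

Batch per 100.0 lb glaze:
  sand: 20.59 lb
  CaSiO3: 36.55 lb
  PbO: 24.01 lb
  alumina hydrate: 29.22 lb
Total batch = 110.4 lb; LOI loss = 10.38 lb; yield = 90.60%

Each numeric step holds exact precision at every stage — values along the way are printed rounded to 4 significant figures. Each reported number is rounded exactly once; derived quantities (four oxide percentages, the totals, yield, net glass mass, ignition loss) are re-derived starting from the weights on 100.0 lb of glass at full float precision as set out in the problem or the answer.
Per-oxide target masses for 100.0 lb glaze:
  PbO: 23.99% × 100.0 = 23.99 lb
  Al2O3: 19.08% × 100.0 = 19.08 lb
  SiO2: 39.19% × 100.0 = 39.19 lb
  CaO: 17.74% × 100.0 = 17.74 lb
A balance pass over the oxides, working from each reported weight, against the basis in use (delivered sums recover each target up to rounding of the answer):
  PbO: 24.01·0.9990 = 23.99 lb (target 23.99 lb)
  Al2O3: 20.59·0.003000 + 29.22·0.6508 = 19.08 lb (target 19.08 lb)
  SiO2: 20.59·0.9951 + 36.55·0.5117 = 39.19 lb (target 39.19 lb)
  CaO: 36.55·0.4853 = 17.74 lb (target 17.74 lb)
Auditing the glass mass value: total batch − LOI = 99.99 lb (the Σ of target masses is 100.0 lb; stated basis 100.0 lb — a pure rounding effect).
Adding the batch up: Σ batch = 110.4 lb; LOI loss = Σ batch·LOI = 10.38 lb; glass ÷ batch gives a yield of 90.60%.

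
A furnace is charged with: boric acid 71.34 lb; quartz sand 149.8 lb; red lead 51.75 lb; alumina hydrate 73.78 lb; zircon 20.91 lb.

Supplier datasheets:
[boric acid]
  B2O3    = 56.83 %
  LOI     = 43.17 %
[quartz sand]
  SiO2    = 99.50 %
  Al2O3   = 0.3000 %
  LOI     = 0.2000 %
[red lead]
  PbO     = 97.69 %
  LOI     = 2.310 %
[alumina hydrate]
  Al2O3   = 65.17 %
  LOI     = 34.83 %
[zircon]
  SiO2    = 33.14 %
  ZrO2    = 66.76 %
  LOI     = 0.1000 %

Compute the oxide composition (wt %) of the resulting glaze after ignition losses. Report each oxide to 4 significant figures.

Glass mass = 309.6 lb (batch 367.6 − LOI 58.01).
Composition: PbO 16.33%, SiO2 50.39%, B2O3 13.10%, Al2O3 15.68%, ZrO2 4.509%

Rounding to 4 significant figures governs every working value as printed; all internal work holds exact precision all the way through. A single rounding completes each reported result — the derived quantities (net glass mass, totals, the five compositions, ignition loss, yield) are carried at exact precision from the weighed amounts at 309.6 lb of glass, exactly as printed in question or answer.
Oxide masses out of the charge:
  PbO: 51.75·0.9769 = 50.55 lb
  SiO2: 149.8·0.9950 + 20.91·0.3314 = 156.0 lb
  B2O3: 71.34·0.5683 = 40.54 lb
  Al2O3: 149.8·0.003000 + 73.78·0.6517 = 48.53 lb
  ZrO2: 20.91·0.6676 = 13.96 lb
LOI: 71.34·0.4317 + 149.8·0.002000 + 51.75·0.02310 + 73.78·0.3483 + 20.91·0.001000 = 58.01 lb
Resulting glass, batch − LOI: 367.6 − 58.01 = 309.6 lb (consistent with Σ oxide mass)
wt % = oxide mass / glass mass × 100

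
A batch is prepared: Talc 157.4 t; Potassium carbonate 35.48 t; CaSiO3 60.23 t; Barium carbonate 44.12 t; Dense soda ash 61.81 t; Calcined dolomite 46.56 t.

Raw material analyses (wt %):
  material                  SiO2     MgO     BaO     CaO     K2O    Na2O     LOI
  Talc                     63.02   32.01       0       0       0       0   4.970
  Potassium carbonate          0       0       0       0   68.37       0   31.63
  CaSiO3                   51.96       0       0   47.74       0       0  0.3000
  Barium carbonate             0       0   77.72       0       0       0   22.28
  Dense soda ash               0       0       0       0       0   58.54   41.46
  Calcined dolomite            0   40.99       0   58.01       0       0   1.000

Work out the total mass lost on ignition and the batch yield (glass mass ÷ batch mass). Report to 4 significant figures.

Mid-chain values are printed rounded to four significant figures when written out — full precision is kept in every operation. Every reported number is rounded a single time — derived quantities are carried in exact precision (totals, the yield, glass mass, the six compositions, ignition loss) starting from the weights on 350.5 t of glass, as set out in the problem or answer text.
Per-material ignition loss:
  Talc: 157.4 × 0.04970 = 7.823 t
  Potassium carbonate: 35.48 × 0.3163 = 11.22 t
  CaSiO3: 60.23 × 0.003000 = 0.1807 t
  Barium carbonate: 44.12 × 0.2228 = 9.830 t
  Dense soda ash: 61.81 × 0.4146 = 25.63 t
  Calcined dolomite: 46.56 × 0.01000 = 0.4656 t
Total LOI = 55.15 t
Glass = batch − LOI = 405.6 − 55.15 = 350.5 t

LOI loss = 55.15 t; glass = 350.5 t; yield = 86.40%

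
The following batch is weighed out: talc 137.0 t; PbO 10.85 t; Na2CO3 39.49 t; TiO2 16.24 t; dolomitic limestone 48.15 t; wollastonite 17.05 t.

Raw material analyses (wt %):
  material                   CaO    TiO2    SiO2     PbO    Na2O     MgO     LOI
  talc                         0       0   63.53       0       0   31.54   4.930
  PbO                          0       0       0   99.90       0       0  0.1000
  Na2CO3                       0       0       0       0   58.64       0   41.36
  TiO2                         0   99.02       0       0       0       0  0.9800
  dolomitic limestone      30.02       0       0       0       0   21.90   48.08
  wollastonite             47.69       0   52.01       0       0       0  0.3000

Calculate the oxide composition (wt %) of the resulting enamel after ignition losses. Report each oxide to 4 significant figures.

Glass mass = 222.3 t (batch 268.8 − LOI 46.46).
Composition: CaO 10.16%, TiO2 7.233%, SiO2 43.14%, PbO 4.875%, Na2O 10.42%, MgO 24.18%

Rounding to 4 significant figures applies to each intermediate as shown. All arithmetic keeps exact precision all the way through; each reported value is rounded exactly once. Derived quantities are rebuilt in full precision (totals, glass mass, the six compositions, LOI, the yield) starting from the weights per 222.3 t of glass, as set out in question or answer.
Oxide masses out of the charge:
  CaO: 48.15·0.3002 + 17.05·0.4769 = 22.59 t
  TiO2: 16.24·0.9902 = 16.08 t
  SiO2: 137.0·0.6353 + 17.05·0.5201 = 95.90 t
  PbO: 10.85·0.9990 = 10.84 t
  Na2O: 39.49·0.5864 = 23.16 t
  MgO: 137.0·0.3154 + 48.15·0.2190 = 53.75 t
LOI: 137.0·0.04930 + 10.85·0.001000 + 39.49·0.4136 + 16.24·0.009800 + 48.15·0.4808 + 17.05·0.003000 = 46.46 t
Net of LOI, the glass mass = 268.8 − 46.46 = 222.3 t (matching Σ of the oxides)
each oxide over glass, ×100, is wt %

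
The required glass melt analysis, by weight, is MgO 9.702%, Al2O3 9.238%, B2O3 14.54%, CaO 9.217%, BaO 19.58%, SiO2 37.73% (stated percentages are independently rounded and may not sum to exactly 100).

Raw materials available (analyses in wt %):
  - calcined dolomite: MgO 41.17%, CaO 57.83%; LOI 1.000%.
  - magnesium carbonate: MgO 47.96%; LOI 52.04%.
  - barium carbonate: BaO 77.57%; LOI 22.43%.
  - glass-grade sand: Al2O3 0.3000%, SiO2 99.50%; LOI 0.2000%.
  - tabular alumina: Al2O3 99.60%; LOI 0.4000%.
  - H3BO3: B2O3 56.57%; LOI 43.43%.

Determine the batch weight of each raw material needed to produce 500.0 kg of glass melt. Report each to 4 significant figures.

Intermediates are printed rounded off to 4 significant digits on the page. All internal work keeps exact precision throughout — each reported number takes exactly one rounding — derived quantities (ignition loss, glass mass, six oxide percentages, the yield, the totals) are carried from the weighed amounts for 500.0 kg of glass at full precision as quoted within the question or the answer.
Oxide mass targets, per 500.0 kg glass melt:
  MgO: 9.702% × 500.0 = 48.51 kg
  Al2O3: 9.238% × 500.0 = 46.19 kg
  B2O3: 14.54% × 500.0 = 72.70 kg
  CaO: 9.217% × 500.0 = 46.08 kg
  BaO: 19.58% × 500.0 = 97.90 kg
  SiO2: 37.73% × 500.0 = 188.6 kg
Sums-versus-targets review from the weights as reported, per the basis as stated (delivered sums recover each target exact up to rounding of places):
  MgO: 79.69·0.4117 + 32.74·0.4796 = 48.51 kg (target 48.51 kg)
  Al2O3: 189.6·0.003000 + 45.80·0.9960 = 46.19 kg (target 46.19 kg)
  B2O3: 128.5·0.5657 = 72.69 kg (target 72.70 kg)
  CaO: 79.69·0.5783 = 46.08 kg (target 46.08 kg)
  BaO: 126.2·0.7757 = 97.89 kg (target 97.90 kg)
  SiO2: 189.6·0.9950 = 188.7 kg (target 188.6 kg)
Consistency of the glass mass: whole batch net of LOI = 500.0 kg (summing oxide targets gives 500.0 kg; stated basis 500.0 kg — deltas are rounding alone).
Summing the batch: Σ batch = 602.5 kg; LOI loss = Σ batch·LOI = 102.5 kg; yield: glass divided by total = 82.99%.

Batch per 500.0 kg glass melt:
  calcined dolomite: 79.69 kg
  magnesium carbonate: 32.74 kg
  barium carbonate: 126.2 kg
  glass-grade sand: 189.6 kg
  tabular alumina: 45.80 kg
  H3BO3: 128.5 kg
Total batch = 602.5 kg; LOI loss = 102.5 kg; yield = 82.99%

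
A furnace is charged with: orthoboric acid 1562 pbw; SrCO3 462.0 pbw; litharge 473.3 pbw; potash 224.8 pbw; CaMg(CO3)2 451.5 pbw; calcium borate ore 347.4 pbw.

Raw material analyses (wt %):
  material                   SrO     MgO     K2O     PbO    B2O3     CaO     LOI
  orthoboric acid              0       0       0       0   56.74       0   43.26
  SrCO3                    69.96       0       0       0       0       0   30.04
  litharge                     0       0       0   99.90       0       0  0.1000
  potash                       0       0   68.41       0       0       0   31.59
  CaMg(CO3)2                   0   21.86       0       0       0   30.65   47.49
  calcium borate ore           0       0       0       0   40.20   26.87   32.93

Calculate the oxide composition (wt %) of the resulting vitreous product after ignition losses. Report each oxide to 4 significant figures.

Mid-chain values are displayed, rounded to 4 significant figures, at each printed step — full precision is carried at each step; every reported value takes just one rounding — derived quantities, including LOI, glass mass, totals, six oxide percentages, the yield, are carried using the weight values on 2306 pbw of glass at full precision as they appear in the problem or the answer.
Mass of each oxide from the mix:
  SrO: 462.0·0.6996 = 323.2 pbw
  MgO: 451.5·0.2186 = 98.70 pbw
  K2O: 224.8·0.6841 = 153.8 pbw
  PbO: 473.3·0.9990 = 472.8 pbw
  B2O3: 1562·0.5674 + 347.4·0.4020 = 1026 pbw
  CaO: 451.5·0.3065 + 347.4·0.2687 = 231.7 pbw
LOI: 1562·0.4326 + 462.0·0.3004 + 473.3·0.001000 + 224.8·0.3159 + 451.5·0.4749 + 347.4·0.3293 = 1215 pbw
Net of LOI, the glass mass = 3521 − 1215 = 2306 pbw (matching Σ of the oxides)
oxide / glass × 100 gives the wt %

Glass mass = 2306 pbw (batch 3521 − LOI 1215).
Composition: SrO 14.02%, MgO 4.280%, K2O 6.668%, PbO 20.50%, B2O3 44.49%, CaO 10.05%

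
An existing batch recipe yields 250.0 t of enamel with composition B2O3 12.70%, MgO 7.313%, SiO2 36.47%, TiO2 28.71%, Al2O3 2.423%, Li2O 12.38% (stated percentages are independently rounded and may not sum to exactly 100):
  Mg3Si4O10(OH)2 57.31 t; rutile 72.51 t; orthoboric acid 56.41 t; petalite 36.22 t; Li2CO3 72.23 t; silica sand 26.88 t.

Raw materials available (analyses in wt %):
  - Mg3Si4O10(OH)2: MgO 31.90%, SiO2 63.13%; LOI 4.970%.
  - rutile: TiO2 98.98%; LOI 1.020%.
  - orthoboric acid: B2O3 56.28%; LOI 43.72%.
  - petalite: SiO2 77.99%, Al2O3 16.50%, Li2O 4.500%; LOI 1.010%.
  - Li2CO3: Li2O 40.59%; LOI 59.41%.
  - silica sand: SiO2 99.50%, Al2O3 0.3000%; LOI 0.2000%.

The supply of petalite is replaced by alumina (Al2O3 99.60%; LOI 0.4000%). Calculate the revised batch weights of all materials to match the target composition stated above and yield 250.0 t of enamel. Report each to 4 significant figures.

Revised batch per 250.0 t enamel:
  Mg3Si4O10(OH)2: 57.31 t
  rutile: 72.51 t
  orthoboric acid: 56.41 t
  alumina: 5.915 t
  Li2CO3: 76.25 t
  silica sand: 55.27 t
Total batch = 323.7 t; LOI loss = 73.68 t

Mid-chain values are shown (rounded to four significant figures) across the worked steps. Full precision is kept from first step to last; every reported result takes just one rounding — derived quantities, which include the totals, the six compositions, LOI, yield, net glass mass, are computed in full precision, exactly as shown in the problem or answer text, from the weighed amounts for 250.0 t of glass.
Oxide-by-oxide targets in 250.0 t enamel:
  B2O3: 12.70% × 250.0 = 31.75 t
  MgO: 7.313% × 250.0 = 18.28 t
  SiO2: 36.47% × 250.0 = 91.18 t
  TiO2: 28.71% × 250.0 = 71.78 t
  Al2O3: 2.423% × 250.0 = 6.058 t
  Li2O: 12.38% × 250.0 = 30.95 t
Per-oxide balance check using the reported weights, relative to the basis at hand (delivered sums recover each target given rounding of the digits):
  B2O3: 56.41·0.5628 = 31.75 t (target 31.75 t)
  MgO: 57.31·0.3190 = 18.28 t (target 18.28 t)
  SiO2: 57.31·0.6313 + 55.27·0.9950 = 91.17 t (target 91.18 t)
  TiO2: 72.51·0.9898 = 71.77 t (target 71.78 t)
  Al2O3: 5.915·0.9960 + 55.27·0.003000 = 6.057 t (target 6.058 t)
  Li2O: 76.25·0.4059 = 30.95 t (target 30.95 t)
Glass-mass bookkeeping: batch total minus LOI = 250.0 t (oxide target masses add up to 250.0 t; against the stated basis, 250.0 t — deltas are rounding alone).
Whole-batch sum: Σ batch = 323.7 t; LOI loss = Σ batch·LOI = 73.68 t; as yield: glass ÷ batch → 77.23%.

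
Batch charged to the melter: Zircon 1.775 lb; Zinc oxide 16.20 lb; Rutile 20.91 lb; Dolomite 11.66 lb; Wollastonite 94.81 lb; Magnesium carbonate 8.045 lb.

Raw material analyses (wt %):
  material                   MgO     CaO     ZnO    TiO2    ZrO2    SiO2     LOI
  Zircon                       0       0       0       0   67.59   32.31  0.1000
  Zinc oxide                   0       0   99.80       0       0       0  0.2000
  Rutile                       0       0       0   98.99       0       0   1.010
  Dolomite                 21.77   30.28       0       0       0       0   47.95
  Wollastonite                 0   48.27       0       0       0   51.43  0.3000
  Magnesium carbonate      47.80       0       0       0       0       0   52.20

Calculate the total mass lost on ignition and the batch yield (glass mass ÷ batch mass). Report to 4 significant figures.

In-progress results are shown, rounded to 4 significant digits, as written — the whole derivation runs at full precision through the solve. A single rounding produces each reported value — the derived quantities, including six oxide percentages, net glass mass, ignition loss, the totals, yield, are re-derived from the batch weights per 143.1 lb of glass at full precision as given in problem or answer.
LOI of each material in turn:
  Zircon: 1.775 × 0.001000 = 0.001775 lb
  Zinc oxide: 16.20 × 0.002000 = 0.03240 lb
  Rutile: 20.91 × 0.01010 = 0.2112 lb
  Dolomite: 11.66 × 0.4795 = 5.591 lb
  Wollastonite: 94.81 × 0.003000 = 0.2844 lb
  Magnesium carbonate: 8.045 × 0.5220 = 4.199 lb
Total LOI = 10.32 lb
Glass = batch − LOI = 153.4 − 10.32 = 143.1 lb

LOI loss = 10.32 lb; glass = 143.1 lb; yield = 93.27%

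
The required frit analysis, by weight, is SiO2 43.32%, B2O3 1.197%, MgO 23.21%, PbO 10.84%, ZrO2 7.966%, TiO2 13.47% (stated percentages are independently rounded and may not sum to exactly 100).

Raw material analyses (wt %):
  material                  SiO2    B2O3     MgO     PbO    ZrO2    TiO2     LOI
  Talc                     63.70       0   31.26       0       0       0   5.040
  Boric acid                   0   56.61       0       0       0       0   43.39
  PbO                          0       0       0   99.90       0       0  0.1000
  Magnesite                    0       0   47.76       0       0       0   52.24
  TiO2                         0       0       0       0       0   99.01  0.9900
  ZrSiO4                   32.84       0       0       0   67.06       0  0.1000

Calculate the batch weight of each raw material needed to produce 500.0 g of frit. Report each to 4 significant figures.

All arithmetic holds full precision at each step. Values along the way are displayed rounded off to 4 significant figures across the worked steps; exactly one rounding goes into each reported figure. The derived quantities (yield, six oxide percentages, net glass mass, LOI, totals) are re-derived from the weighed amounts per 500.0 g of glass in exact precision exactly as shown in the problem or the answer.
Target masses of each oxide per 500.0 g frit:
  SiO2: 43.32% × 500.0 = 216.6 g
  B2O3: 1.197% × 500.0 = 5.985 g
  MgO: 23.21% × 500.0 = 116.0 g
  PbO: 10.84% × 500.0 = 54.20 g
  ZrO2: 7.966% × 500.0 = 39.83 g
  TiO2: 13.47% × 500.0 = 67.35 g
A balance pass over the oxides, from the weights as reported, under the basis named above (each sum matches its target mass within answer rounding):
  SiO2: 309.4·0.6370 + 59.39·0.3284 = 216.6 g (target 216.6 g)
  B2O3: 10.57·0.5661 = 5.984 g (target 5.985 g)
  MgO: 309.4·0.3126 + 40.47·0.4776 = 116.0 g (target 116.0 g)
  PbO: 54.25·0.9990 = 54.20 g (target 54.20 g)
  ZrO2: 59.39·0.6706 = 39.83 g (target 39.83 g)
  TiO2: 68.02·0.9901 = 67.35 g (target 67.35 g)
Glass-mass bookkeeping: batch Σ − ignition loss = 500.0 g (the Σ of target masses is 500.0 g; stated basis 500.0 g — deltas are rounding alone).
Whole-batch sum: Σ batch = 542.1 g; LOI removed, Σ of batch·LOI: 42.11 g; as yield: glass ÷ batch → 92.23%.

Batch per 500.0 g frit:
  Talc: 309.4 g
  Boric acid: 10.57 g
  PbO: 54.25 g
  Magnesite: 40.47 g
  TiO2: 68.02 g
  ZrSiO4: 59.39 g
Total batch = 542.1 g; LOI loss = 42.11 g; yield = 92.23%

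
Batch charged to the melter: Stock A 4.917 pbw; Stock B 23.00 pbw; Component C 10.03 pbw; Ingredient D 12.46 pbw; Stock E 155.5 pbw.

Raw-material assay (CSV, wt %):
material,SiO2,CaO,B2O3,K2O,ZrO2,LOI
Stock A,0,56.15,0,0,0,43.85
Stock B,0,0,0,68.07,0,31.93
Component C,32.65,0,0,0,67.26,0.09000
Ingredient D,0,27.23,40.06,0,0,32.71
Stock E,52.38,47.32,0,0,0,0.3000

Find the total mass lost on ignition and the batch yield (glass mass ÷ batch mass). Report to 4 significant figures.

Values along the way appear, rounded to 4 significant digits, between the steps — every computation carries full float precision from first step to last — exactly one rounding is applied to each reported value; the derived quantities (the totals, ignition loss, the five compositions, net glass mass, the yield) are carried in full float precision from the batch weights per 191.9 pbw of glass, as given in either problem or answer.
Each material's LOI contribution:
  Stock A: 4.917 × 0.4385 = 2.156 pbw
  Stock B: 23.00 × 0.3193 = 7.344 pbw
  Component C: 10.03 × 9.000e-04 = 0.009027 pbw
  Ingredient D: 12.46 × 0.3271 = 4.076 pbw
  Stock E: 155.5 × 0.003000 = 0.4665 pbw
Total LOI = 14.05 pbw
Glass = batch − LOI = 205.9 − 14.05 = 191.9 pbw

LOI loss = 14.05 pbw; glass = 191.9 pbw; yield = 93.18%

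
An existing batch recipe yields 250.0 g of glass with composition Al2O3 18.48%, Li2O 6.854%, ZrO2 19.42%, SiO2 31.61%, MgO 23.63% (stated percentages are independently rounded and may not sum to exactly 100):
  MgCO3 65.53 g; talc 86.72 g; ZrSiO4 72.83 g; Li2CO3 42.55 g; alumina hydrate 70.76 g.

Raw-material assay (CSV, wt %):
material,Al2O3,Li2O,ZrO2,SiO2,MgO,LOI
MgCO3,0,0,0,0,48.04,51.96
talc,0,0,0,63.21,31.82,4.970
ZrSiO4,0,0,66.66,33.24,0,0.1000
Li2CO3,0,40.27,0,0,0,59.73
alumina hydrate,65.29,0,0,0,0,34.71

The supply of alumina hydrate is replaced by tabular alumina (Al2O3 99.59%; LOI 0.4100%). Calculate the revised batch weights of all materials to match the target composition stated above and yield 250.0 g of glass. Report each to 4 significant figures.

Revised batch per 250.0 g glass:
  MgCO3: 65.53 g
  talc: 86.72 g
  ZrSiO4: 72.83 g
  Li2CO3: 42.55 g
  tabular alumina: 46.39 g
Total batch = 314.0 g; LOI loss = 64.04 g

All arithmetic holds exact precision throughout. Intermediates are printed, rounded to four significant figures, across the worked steps; a single rounding finalizes each reported figure. All derived quantities (glass mass, LOI, the yield, five oxide percentages, the totals) are re-derived at full precision from the batch weights for 250.0 g of glass, precisely as stated by the question or the answer.
The oxide mass targets at 250.0 g glass:
  Al2O3: 18.48% × 250.0 = 46.20 g
  Li2O: 6.854% × 250.0 = 17.14 g
  ZrO2: 19.42% × 250.0 = 48.55 g
  SiO2: 31.61% × 250.0 = 79.03 g
  MgO: 23.63% × 250.0 = 59.08 g
A balance pass over the oxides, per the reported batch figures, under the basis named above (delivered sums recover each target inside rounding margins):
  Al2O3: 46.39·0.9959 = 46.20 g (target 46.20 g)
  Li2O: 42.55·0.4027 = 17.13 g (target 17.14 g)
  ZrO2: 72.83·0.6666 = 48.55 g (target 48.55 g)
  SiO2: 86.72·0.6321 + 72.83·0.3324 = 79.02 g (target 79.03 g)
  MgO: 65.53·0.4804 + 86.72·0.3182 = 59.07 g (target 59.08 g)
Consistency of the glass mass: total batch − LOI = 250.0 g (targets for the oxides total 250.0 g; against the stated basis, 250.0 g — gaps are rounding artifacts).
Total batch = Σ batch = 314.0 g; ignition loss, Σ(batch × LOI) = 64.04 g; yield, glass over the total, = 79.61%.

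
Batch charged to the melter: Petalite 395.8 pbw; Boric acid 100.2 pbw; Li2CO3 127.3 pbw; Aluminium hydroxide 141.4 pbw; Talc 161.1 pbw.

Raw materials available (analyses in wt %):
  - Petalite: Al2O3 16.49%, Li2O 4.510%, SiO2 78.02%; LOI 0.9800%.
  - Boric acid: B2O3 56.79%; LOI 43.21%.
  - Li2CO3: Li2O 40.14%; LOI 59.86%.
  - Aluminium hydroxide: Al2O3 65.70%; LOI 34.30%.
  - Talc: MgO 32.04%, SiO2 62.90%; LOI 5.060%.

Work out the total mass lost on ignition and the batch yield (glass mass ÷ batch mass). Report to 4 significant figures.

Intermediates appear rounded to four significant digits on the page; the working math runs at full float precision in every operation; each reported number undergoes a single rounding. All derived quantities (the yield, five oxide percentages, totals, glass mass, LOI) are re-derived at full precision starting from the weights per 745.8 pbw of glass, exactly as shown in problem or answer.
Material-by-material LOI:
  Petalite: 395.8 × 0.009800 = 3.879 pbw
  Boric acid: 100.2 × 0.4321 = 43.30 pbw
  Li2CO3: 127.3 × 0.5986 = 76.20 pbw
  Aluminium hydroxide: 141.4 × 0.3430 = 48.50 pbw
  Talc: 161.1 × 0.05060 = 8.152 pbw
Total LOI = 180.0 pbw
Glass = batch − LOI = 925.8 − 180.0 = 745.8 pbw

LOI loss = 180.0 pbw; glass = 745.8 pbw; yield = 80.55%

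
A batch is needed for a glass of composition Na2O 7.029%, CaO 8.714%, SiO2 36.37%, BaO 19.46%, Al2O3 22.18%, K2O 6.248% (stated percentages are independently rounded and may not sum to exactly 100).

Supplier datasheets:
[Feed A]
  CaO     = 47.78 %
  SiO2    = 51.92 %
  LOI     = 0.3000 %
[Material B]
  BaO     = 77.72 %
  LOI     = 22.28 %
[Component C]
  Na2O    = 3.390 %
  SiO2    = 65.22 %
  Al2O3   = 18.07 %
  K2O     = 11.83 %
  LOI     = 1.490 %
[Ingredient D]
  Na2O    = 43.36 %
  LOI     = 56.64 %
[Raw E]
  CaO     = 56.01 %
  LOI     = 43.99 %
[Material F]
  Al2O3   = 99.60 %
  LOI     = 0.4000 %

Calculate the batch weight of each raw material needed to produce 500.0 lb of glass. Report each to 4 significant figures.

Batch per 500.0 lb glass:
  Feed A: 18.53 lb
  Material B: 125.2 lb
  Component C: 264.1 lb
  Ingredient D: 60.41 lb
  Raw E: 61.98 lb
  Material F: 63.44 lb
Total batch = 593.7 lb; LOI loss = 93.62 lb; yield = 84.23%

Working values are shown, rounded to 4 significant digits, in the printout; the working math maintains full float precision through every step. Every reported figure receives exactly one rounding. Derived quantities are rebuilt from the weighed amounts at 500.0 lb of glass at exact precision (LOI, yield, net glass mass, totals, the six compositions), exactly as printed in question or answer.
Target oxide masses per 500.0 lb glass:
  Na2O: 7.029% × 500.0 = 35.15 lb
  CaO: 8.714% × 500.0 = 43.57 lb
  SiO2: 36.37% × 500.0 = 181.8 lb
  BaO: 19.46% × 500.0 = 97.30 lb
  Al2O3: 22.18% × 500.0 = 110.9 lb
  K2O: 6.248% × 500.0 = 31.24 lb
Oxide-by-oxide audit from the weights as reported, at the basis given (every target is met by its sum once rounding is allowed for):
  Na2O: 264.1·0.03390 + 60.41·0.4336 = 35.15 lb (target 35.15 lb)
  CaO: 18.53·0.4778 + 61.98·0.5601 = 43.57 lb (target 43.57 lb)
  SiO2: 18.53·0.5192 + 264.1·0.6522 = 181.9 lb (target 181.8 lb)
  BaO: 125.2·0.7772 = 97.31 lb (target 97.30 lb)
  Al2O3: 264.1·0.1807 + 63.44·0.9960 = 110.9 lb (target 110.9 lb)
  K2O: 264.1·0.1183 = 31.24 lb (target 31.24 lb)
Glass-mass bookkeeping: Σ batch − LOI loss = 500.0 lb (summing oxide targets gives 500.0 lb; the stated basis being 500.0 lb — any gap is answer rounding).
Adding the batch up: Σ batch = 593.7 lb; LOI removed, Σ of batch·LOI: 93.62 lb; yield, glass over the total, = 84.23%.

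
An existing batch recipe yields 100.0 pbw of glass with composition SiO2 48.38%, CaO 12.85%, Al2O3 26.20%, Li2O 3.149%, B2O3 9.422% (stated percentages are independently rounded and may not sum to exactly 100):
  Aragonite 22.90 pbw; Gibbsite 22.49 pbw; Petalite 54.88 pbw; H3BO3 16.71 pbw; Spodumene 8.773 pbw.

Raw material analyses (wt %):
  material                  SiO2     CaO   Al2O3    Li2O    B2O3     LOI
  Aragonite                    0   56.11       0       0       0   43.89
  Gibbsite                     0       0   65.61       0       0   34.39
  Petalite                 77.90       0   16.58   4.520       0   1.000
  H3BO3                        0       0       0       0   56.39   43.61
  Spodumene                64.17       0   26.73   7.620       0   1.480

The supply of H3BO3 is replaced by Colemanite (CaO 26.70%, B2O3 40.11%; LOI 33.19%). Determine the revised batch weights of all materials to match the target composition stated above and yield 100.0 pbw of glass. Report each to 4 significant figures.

The intermediate values appear rounded off to 4 significant digits within the worked lines — all arithmetic keeps exact precision all the way through — each reported result is rounded exactly once — derived quantities, including net glass mass, ignition loss, the yield, the five compositions, totals, are re-derived using the weight values for 100.0 pbw of glass at full precision as set out in the problem or the answer.
The oxide mass targets at 100.0 pbw glass:
  SiO2: 48.38% × 100.0 = 48.38 pbw
  CaO: 12.85% × 100.0 = 12.85 pbw
  Al2O3: 26.20% × 100.0 = 26.20 pbw
  Li2O: 3.149% × 100.0 = 3.149 pbw
  B2O3: 9.422% × 100.0 = 9.422 pbw
Checking each oxide sum with the batch weights as given, on the stated basis (summed amounts equal target values exact up to rounding of places):
  SiO2: 54.88·0.7790 + 8.773·0.6417 = 48.38 pbw (target 48.38 pbw)
  CaO: 11.72·0.5611 + 23.49·0.2670 = 12.85 pbw (target 12.85 pbw)
  Al2O3: 22.49·0.6561 + 54.88·0.1658 + 8.773·0.2673 = 26.20 pbw (target 26.20 pbw)
  Li2O: 54.88·0.04520 + 8.773·0.07620 = 3.149 pbw (target 3.149 pbw)
  B2O3: 23.49·0.4011 = 9.422 pbw (target 9.422 pbw)
Glass-mass closure: total charge less LOI = 100.0 pbw (per-oxide target masses sum to 100.0 pbw; versus the stated basis of 100.0 pbw — a pure rounding effect).
Adding the batch up: Σ batch = 121.4 pbw; loss to ignition Σ batch·LOI = 21.35 pbw; as yield: glass ÷ batch → 82.40%.

Revised batch per 100.0 pbw glass:
  Aragonite: 11.72 pbw
  Gibbsite: 22.49 pbw
  Petalite: 54.88 pbw
  Colemanite: 23.49 pbw
  Spodumene: 8.773 pbw
Total batch = 121.4 pbw; LOI loss = 21.35 pbw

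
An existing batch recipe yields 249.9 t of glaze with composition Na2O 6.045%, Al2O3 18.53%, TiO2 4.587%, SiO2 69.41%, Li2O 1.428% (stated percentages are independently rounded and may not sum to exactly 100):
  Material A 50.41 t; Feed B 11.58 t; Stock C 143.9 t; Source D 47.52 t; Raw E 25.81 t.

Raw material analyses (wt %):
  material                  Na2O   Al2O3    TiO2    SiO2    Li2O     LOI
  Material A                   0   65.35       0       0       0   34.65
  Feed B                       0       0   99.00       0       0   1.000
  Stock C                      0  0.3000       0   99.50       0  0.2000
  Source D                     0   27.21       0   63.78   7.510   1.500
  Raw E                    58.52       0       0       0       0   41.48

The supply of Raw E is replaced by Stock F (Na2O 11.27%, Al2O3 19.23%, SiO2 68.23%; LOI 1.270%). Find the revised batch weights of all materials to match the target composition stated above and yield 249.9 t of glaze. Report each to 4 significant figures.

Revised batch per 249.9 t glaze:
  Material A: 11.39 t
  Feed B: 11.58 t
  Stock C: 51.95 t
  Source D: 47.52 t
  Stock F: 134.0 t
Total batch = 256.4 t; LOI loss = 6.581 t

The whole derivation maintains full precision at every stage; in-progress results are shown, rounded to 4 significant digits, as written — every reported value carries a single rounding — the derived quantities (five oxide percentages, net glass mass, ignition loss, the totals, the yield) are re-derived in full precision starting from the weights per 249.9 t of glass, as quoted within the problem or answer text.
The oxide mass targets at 249.9 t glaze:
  Na2O: 6.045% × 249.9 = 15.11 t
  Al2O3: 18.53% × 249.9 = 46.31 t
  TiO2: 4.587% × 249.9 = 11.46 t
  SiO2: 69.41% × 249.9 = 173.5 t
  Li2O: 1.428% × 249.9 = 3.569 t
Oxide-by-oxide audit from the weights as reported, per the basis as stated (every target is met by its sum exact up to rounding of places):
  Na2O: 134.0·0.1127 = 15.10 t (target 15.11 t)
  Al2O3: 11.39·0.6535 + 51.95·0.003000 + 47.52·0.2721 + 134.0·0.1923 = 46.30 t (target 46.31 t)
  TiO2: 11.58·0.9900 = 11.46 t (target 11.46 t)
  SiO2: 51.95·0.9950 + 47.52·0.6378 + 134.0·0.6823 = 173.4 t (target 173.5 t)
  Li2O: 47.52·0.07510 = 3.569 t (target 3.569 t)
Glass-mass bookkeeping: the batch minus its LOI: 249.9 t (summing oxide targets gives 249.9 t; basis as stated: 249.9 t — gaps are rounding artifacts).
Batch total: Σ batch = 256.4 t; ignition loss, Σ(batch × LOI) = 6.581 t; yield = glass ÷ total batch = 97.43%.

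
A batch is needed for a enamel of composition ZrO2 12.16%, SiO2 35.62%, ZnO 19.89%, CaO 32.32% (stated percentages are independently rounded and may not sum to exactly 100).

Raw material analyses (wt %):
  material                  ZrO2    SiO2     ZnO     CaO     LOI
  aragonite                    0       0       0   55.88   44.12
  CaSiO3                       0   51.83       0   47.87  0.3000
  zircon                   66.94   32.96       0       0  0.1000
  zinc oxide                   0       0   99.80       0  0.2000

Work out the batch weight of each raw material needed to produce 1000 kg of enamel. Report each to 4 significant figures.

Working values appear, rounded to 4 significant digits, in the printout. The working math holds full float precision at all times; each reported number is rounded just once; derived quantities (glass mass, the four compositions, ignition loss, the totals, the yield) are recomputed from the weighed amounts on 1000 kg of glass at full precision as quoted within the question or the answer.
Target masses of each oxide per 1000 kg enamel:
  ZrO2: 12.16% × 1000 = 121.6 kg
  SiO2: 35.62% × 1000 = 356.2 kg
  ZnO: 19.89% × 1000 = 198.9 kg
  CaO: 32.32% × 1000 = 323.2 kg
Sums-versus-targets review using the reported weights, for the quoted basis mass (sum by sum, the targets are met given rounding of the digits):
  ZrO2: 181.7·0.6694 = 121.6 kg (target 121.6 kg)
  SiO2: 571.7·0.5183 + 181.7·0.3296 = 356.2 kg (target 356.2 kg)
  ZnO: 199.3·0.9980 = 198.9 kg (target 198.9 kg)
  CaO: 88.61·0.5588 + 571.7·0.4787 = 323.2 kg (target 323.2 kg)
The glass-mass cross-check: whole batch net of LOI = 999.9 kg (per-oxide target masses sum to 999.9 kg; stated basis 1000 kg — a pure rounding effect).
Whole-batch sum: Σ batch = 1041 kg; ignition loss, Σ(batch × LOI) = 41.39 kg; glass ÷ batch gives a yield of 96.03%.

Batch per 1000 kg enamel:
  aragonite: 88.61 kg
  CaSiO3: 571.7 kg
  zircon: 181.7 kg
  zinc oxide: 199.3 kg
Total batch = 1041 kg; LOI loss = 41.39 kg; yield = 96.03%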